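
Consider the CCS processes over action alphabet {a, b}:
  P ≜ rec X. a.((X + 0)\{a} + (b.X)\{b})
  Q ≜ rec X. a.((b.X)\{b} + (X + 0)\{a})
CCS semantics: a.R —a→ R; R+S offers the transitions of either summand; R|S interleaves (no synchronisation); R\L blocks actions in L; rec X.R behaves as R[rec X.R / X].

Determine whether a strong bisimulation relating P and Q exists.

YES

P's transition system — 2 states:
  p0 = rec X. a.((X + 0)\{a} + (b.X)\{b}) :: =a=> p1
  p1 = ((rec X. a.((X + 0)\{a} + (b.X)\{b})) + 0)\{a} + (b.(rec X. a.((X + 0)\{a} + (b.X)\{b})))\{b} :: ·
Q's transition system — 2 states:
  q0 = rec X. a.((b.X)\{b} + (X + 0)\{a}) :: =a=> q1
  q1 = (b.(rec X. a.((b.X)\{b} + (X + 0)\{a})))\{b} + ((rec X. a.((b.X)\{b} + (X + 0)\{a})) + 0)\{a} :: ·
Bisimilarity quotient blocks:
  B0 = {p0, q0}
  B1 = {p1, q1}
p0 ∈ B0, q0 ∈ B0 → same block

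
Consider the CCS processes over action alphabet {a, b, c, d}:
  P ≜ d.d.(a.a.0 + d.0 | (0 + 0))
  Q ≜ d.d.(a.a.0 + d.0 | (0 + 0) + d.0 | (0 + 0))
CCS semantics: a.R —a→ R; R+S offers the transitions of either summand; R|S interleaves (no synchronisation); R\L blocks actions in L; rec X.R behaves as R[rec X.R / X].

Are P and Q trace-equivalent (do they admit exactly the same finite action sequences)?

YES

LTS(P): 6 reachable states
  s0 = d.d.(a.a.0 + d.0 | (0 + 0)) :: =d=> s1
  s1 = d.(a.a.0 + d.0 | (0 + 0)) :: =d=> s2
  s2 = a.a.0 + d.0 | (0 + 0) :: =a=> s3, =d=> s4
  s3 = a.0 :: =a=> s5
  s4 = 0 | (0 + 0) :: ·
  s5 = 0 :: ·
LTS(Q): 6 reachable states
  t0 = d.d.(a.a.0 + d.0 | (0 + 0) + d.0 | (0 + 0)) :: =d=> t1
  t1 = d.(a.a.0 + d.0 | (0 + 0) + d.0 | (0 + 0)) :: =d=> t2
  t2 = a.a.0 + d.0 | (0 + 0) + d.0 | (0 + 0) :: =a=> t3, =d=> t4
  t3 = a.0 :: =a=> t5
  t4 = 0 | (0 + 0) :: ·
  t5 = 0 :: ·
Bisimilarity quotient blocks:
  B0 = {s0, t0}
  B1 = {s1, t1}
  B2 = {s2, t2}
  B3 = {s4, s5, t4, t5}
  B4 = {s3, t3}
s0 ∈ B0, t0 ∈ B0 → same block
Bisimilar ⇒ trace-equivalent.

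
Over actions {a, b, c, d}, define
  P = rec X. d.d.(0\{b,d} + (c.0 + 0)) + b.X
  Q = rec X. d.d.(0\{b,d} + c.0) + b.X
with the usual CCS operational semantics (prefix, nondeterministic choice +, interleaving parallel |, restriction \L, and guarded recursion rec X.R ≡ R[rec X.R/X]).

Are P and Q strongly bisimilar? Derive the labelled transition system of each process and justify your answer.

bisimilar

LTS(P): 4 reachable states
  m0 = rec X. d.d.(0\{b,d} + (c.0 + 0)) + b.X :: -b-> m0, -d-> m1
  m1 = d.(0\{b,d} + (c.0 + 0)) :: -d-> m2
  m2 = 0\{b,d} + (c.0 + 0) :: -c-> m3
  m3 = 0 :: stopped
LTS(Q): 4 reachable states
  n0 = rec X. d.d.(0\{b,d} + c.0) + b.X :: -b-> n0, -d-> n1
  n1 = d.(0\{b,d} + c.0) :: -d-> n2
  n2 = 0\{b,d} + c.0 :: -c-> n3
  n3 = 0 :: stopped
Coarsest stable partition (strong bisimilarity classes):
  B0 = {m0, n0}
  B1 = {m1, n1}
  B2 = {m2, n2}
  B3 = {m3, n3}
m0 ∈ B0, n0 ∈ B0 → same block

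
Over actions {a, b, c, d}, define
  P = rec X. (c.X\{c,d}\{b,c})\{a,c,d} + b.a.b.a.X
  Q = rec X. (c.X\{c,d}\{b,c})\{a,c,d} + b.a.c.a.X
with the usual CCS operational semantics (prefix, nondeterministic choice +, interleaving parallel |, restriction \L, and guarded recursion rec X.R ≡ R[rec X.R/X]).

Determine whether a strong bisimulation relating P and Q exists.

NO

Reachable graph of P (4 states):
  m0 = rec X. (c.X\{c,d}\{b,c})\{a,c,d} + b.a.b.a.X :: ··b··> m1
  m1 = a.b.a.(rec X. (c.X\{c,d}\{b,c})\{a,c,d} + b.a.b.a.X) :: ··a··> m2
  m2 = b.a.(rec X. (c.X\{c,d}\{b,c})\{a,c,d} + b.a.b.a.X) :: ··b··> m3
  m3 = a.(rec X. (c.X\{c,d}\{b,c})\{a,c,d} + b.a.b.a.X) :: ··a··> m0
Reachable graph of Q (4 states):
  n0 = rec X. (c.X\{c,d}\{b,c})\{a,c,d} + b.a.c.a.X :: ··b··> n1
  n1 = a.c.a.(rec X. (c.X\{c,d}\{b,c})\{a,c,d} + b.a.c.a.X) :: ··a··> n2
  n2 = c.a.(rec X. (c.X\{c,d}\{b,c})\{a,c,d} + b.a.c.a.X) :: ··c··> n3
  n3 = a.(rec X. (c.X\{c,d}\{b,c})\{a,c,d} + b.a.c.a.X) :: ··a··> n0
Bisimilarity quotient blocks:
  B0 = {m0, m2}
  B1 = {m1, m3}
  B2 = {n0}
  B3 = {n1}
  B4 = {n2}
  B5 = {n3}
m0 ∈ B0, n0 ∈ B2 → different blocks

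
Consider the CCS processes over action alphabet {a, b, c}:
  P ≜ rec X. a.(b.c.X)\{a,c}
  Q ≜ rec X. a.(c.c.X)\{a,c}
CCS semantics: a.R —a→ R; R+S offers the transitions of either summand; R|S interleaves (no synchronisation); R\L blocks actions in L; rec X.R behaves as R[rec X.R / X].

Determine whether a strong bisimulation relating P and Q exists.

not bisimilar

LTS(P): 3 reachable states
  m0 = rec X. a.(b.c.X)\{a,c} :: =a=> m1
  m1 = (b.c.(rec X. a.(b.c.X)\{a,c}))\{a,c} :: =b=> m2
  m2 = (c.(rec X. a.(b.c.X)\{a,c}))\{a,c} :: stopped
LTS(Q): 2 reachable states
  n0 = rec X. a.(c.c.X)\{a,c} :: =a=> n1
  n1 = (c.c.(rec X. a.(c.c.X)\{a,c}))\{a,c} :: stopped
Bisimilarity quotient blocks:
  B0 = {m0}
  B1 = {m1}
  B2 = {m2, n1}
  B3 = {n0}
m0 ∈ B0, n0 ∈ B3 → different blocks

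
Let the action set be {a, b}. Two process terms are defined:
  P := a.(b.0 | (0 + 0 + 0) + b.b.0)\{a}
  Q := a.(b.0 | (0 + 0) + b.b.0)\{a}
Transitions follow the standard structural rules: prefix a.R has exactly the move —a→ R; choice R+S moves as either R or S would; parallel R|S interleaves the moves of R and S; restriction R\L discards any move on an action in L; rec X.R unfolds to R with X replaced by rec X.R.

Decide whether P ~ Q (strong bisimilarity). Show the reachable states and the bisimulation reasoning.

P ~ Q

P's transition system — 5 states:
  u0 = a.(b.0 | (0 + 0 + 0) + b.b.0)\{a} has moves --a--▸ u1
  u1 = (b.0 | (0 + 0 + 0) + b.b.0)\{a} has moves --b--▸ u2, --b--▸ u3
  u2 = (0 | (0 + 0 + 0))\{a} has moves ∅
  u3 = (b.0)\{a} has moves --b--▸ u4
  u4 = 0\{a} has moves ∅
Q's transition system — 5 states:
  v0 = a.(b.0 | (0 + 0) + b.b.0)\{a} has moves --a--▸ v1
  v1 = (b.0 | (0 + 0) + b.b.0)\{a} has moves --b--▸ v2, --b--▸ v3
  v2 = (0 | (0 + 0))\{a} has moves ∅
  v3 = (b.0)\{a} has moves --b--▸ v4
  v4 = 0\{a} has moves ∅
Partition-refinement fixed point:
  B0 = {u0, v0}
  B1 = {u1, v1}
  B2 = {u2, u4, v2, v4}
  B3 = {u3, v3}
u0 ∈ B0, v0 ∈ B0 → same block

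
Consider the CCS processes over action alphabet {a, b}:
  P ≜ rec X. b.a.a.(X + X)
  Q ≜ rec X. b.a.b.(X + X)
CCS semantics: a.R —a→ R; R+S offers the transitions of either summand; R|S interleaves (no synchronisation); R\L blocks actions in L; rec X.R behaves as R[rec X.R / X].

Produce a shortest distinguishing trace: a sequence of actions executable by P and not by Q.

LTS(P): 4 reachable states
  u0 = rec X. b.a.a.(X + X) has moves --b--▸ u1
  u1 = a.a.((rec X. b.a.a.(X + X)) + (rec X. b.a.a.(X + X))) has moves --a--▸ u2
  u2 = a.((rec X. b.a.a.(X + X)) + (rec X. b.a.a.(X + X))) has moves --a--▸ u3
  u3 = (rec X. b.a.a.(X + X)) + (rec X. b.a.a.(X + X)) has moves --b--▸ u1
LTS(Q): 4 reachable states
  v0 = rec X. b.a.b.(X + X) has moves --b--▸ v1
  v1 = a.b.((rec X. b.a.b.(X + X)) + (rec X. b.a.b.(X + X))) has moves --a--▸ v2
  v2 = b.((rec X. b.a.b.(X + X)) + (rec X. b.a.b.(X + X))) has moves --b--▸ v3
  v3 = (rec X. b.a.b.(X + X)) + (rec X. b.a.b.(X + X)) has moves --b--▸ v1
Trace ⟨baa⟩ through P, begin at {u0}:
  after b @ step 1: {u1}
  after a @ step 2: {u2}
  after a @ step 3: {u3}
  — P admits the full trace.
Trace ⟨baa⟩ through Q, begin at {v0}:
  after b @ step 1: {v1}
  after a @ step 2: {v2}
  after a @ step 3: ∅  — Q cannot continue

baa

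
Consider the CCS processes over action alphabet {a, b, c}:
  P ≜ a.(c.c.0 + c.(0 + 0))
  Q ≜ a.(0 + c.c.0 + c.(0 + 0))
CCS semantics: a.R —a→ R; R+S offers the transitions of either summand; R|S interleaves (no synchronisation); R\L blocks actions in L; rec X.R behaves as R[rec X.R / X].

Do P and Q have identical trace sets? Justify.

YES

P's transition system — 5 states:
  s0 = a.(c.c.0 + c.(0 + 0)) ⊢ —a→ s1
  s1 = c.c.0 + c.(0 + 0) ⊢ —c→ s2, —c→ s3
  s2 = 0 + 0 ⊢ (no moves)
  s3 = c.0 ⊢ —c→ s4
  s4 = 0 ⊢ (no moves)
Q's transition system — 5 states:
  t0 = a.(0 + c.c.0 + c.(0 + 0)) ⊢ —a→ t1
  t1 = 0 + c.c.0 + c.(0 + 0) ⊢ —c→ t2, —c→ t3
  t2 = 0 + 0 ⊢ (no moves)
  t3 = c.0 ⊢ —c→ t4
  t4 = 0 ⊢ (no moves)
Coarsest stable partition (strong bisimilarity classes):
  B0 = {s0, t0}
  B1 = {s1, t1}
  B2 = {s3, t3}
  B3 = {s2, s4, t2, t4}
s0 ∈ B0, t0 ∈ B0 → same block
Bisimilar ⇒ trace-equivalent.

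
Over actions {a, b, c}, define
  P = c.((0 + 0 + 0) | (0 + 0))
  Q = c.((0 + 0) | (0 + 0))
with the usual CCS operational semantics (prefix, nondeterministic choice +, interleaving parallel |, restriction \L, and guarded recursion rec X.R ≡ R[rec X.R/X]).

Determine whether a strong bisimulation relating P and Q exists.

YES

P's transition system — 2 states:
  p0 = c.((0 + 0 + 0) | (0 + 0)) ⊢ =c=> p1
  p1 = (0 + 0 + 0) | (0 + 0) ⊢ (no moves)
Q's transition system — 2 states:
  q0 = c.((0 + 0) | (0 + 0)) ⊢ =c=> q1
  q1 = (0 + 0) | (0 + 0) ⊢ (no moves)
Partition-refinement fixed point:
  B0 = {p0, q0}
  B1 = {p1, q1}
p0 ∈ B0, q0 ∈ B0 → same block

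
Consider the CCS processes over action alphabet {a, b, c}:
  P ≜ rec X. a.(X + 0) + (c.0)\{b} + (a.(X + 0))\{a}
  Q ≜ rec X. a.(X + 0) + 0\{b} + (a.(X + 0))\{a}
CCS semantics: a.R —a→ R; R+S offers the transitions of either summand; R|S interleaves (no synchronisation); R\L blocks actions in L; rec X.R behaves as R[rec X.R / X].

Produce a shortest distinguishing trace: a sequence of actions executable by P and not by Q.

LTS(P): 3 reachable states
  m0 = rec X. a.(X + 0) + (c.0)\{b} + (a.(X + 0))\{a} → ··a··> m1, ··c··> m2
  m1 = (rec X. a.(X + 0) + (c.0)\{b} + (a.(X + 0))\{a}) + 0 → ··a··> m1, ··c··> m2
  m2 = 0\{b} → (no moves)
LTS(Q): 2 reachable states
  n0 = rec X. a.(X + 0) + 0\{b} + (a.(X + 0))\{a} → ··a··> n1
  n1 = (rec X. a.(X + 0) + 0\{b} + (a.(X + 0))\{a}) + 0 → ··a··> n1
Executing c from P (initial set {m0}):
  after c @ step 1: {m2}
  — P admits the full trace.
Executing c from Q (initial set {n0}):
  after c @ step 1: ∅  — Q cannot continue

c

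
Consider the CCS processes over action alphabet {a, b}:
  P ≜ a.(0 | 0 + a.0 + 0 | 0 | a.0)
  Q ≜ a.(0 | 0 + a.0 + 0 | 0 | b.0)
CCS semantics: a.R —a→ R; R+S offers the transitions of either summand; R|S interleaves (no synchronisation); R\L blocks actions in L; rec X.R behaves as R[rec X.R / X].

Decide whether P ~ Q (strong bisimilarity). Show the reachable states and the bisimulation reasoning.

LTS(P): 4 reachable states
  u0 = a.(0 | 0 + a.0 + 0 | 0 | a.0) has moves -a-> u1
  u1 = 0 | 0 + a.0 + 0 | 0 | a.0 has moves -a-> u2, -a-> u3
  u2 = 0 has moves ·
  u3 = 0 | 0 | 0 has moves ·
LTS(Q): 4 reachable states
  v0 = a.(0 | 0 + a.0 + 0 | 0 | b.0) has moves -a-> v1
  v1 = 0 | 0 + a.0 + 0 | 0 | b.0 has moves -a-> v2, -b-> v3
  v2 = 0 has moves ·
  v3 = 0 | 0 | 0 has moves ·
Partition-refinement fixed point:
  B0 = {u0}
  B1 = {u1}
  B2 = {u2, u3, v2, v3}
  B3 = {v0}
  B4 = {v1}
u0 ∈ B0, v0 ∈ B3 → different blocks

P ≁ Q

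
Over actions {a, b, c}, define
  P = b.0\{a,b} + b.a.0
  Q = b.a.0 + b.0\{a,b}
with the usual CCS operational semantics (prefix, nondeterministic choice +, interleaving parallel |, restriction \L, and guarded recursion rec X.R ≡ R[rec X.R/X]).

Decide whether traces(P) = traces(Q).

Reachable graph of P (4 states):
  m0 = b.0\{a,b} + b.a.0 | —b→ m1, —b→ m2
  m1 = 0\{a,b} | deadlocked
  m2 = a.0 | —a→ m3
  m3 = 0 | deadlocked
Reachable graph of Q (4 states):
  n0 = b.a.0 + b.0\{a,b} | —b→ n1, —b→ n2
  n1 = 0\{a,b} | deadlocked
  n2 = a.0 | —a→ n3
  n3 = 0 | deadlocked
Bisimilarity quotient blocks:
  B0 = {m0, n0}
  B1 = {m1, m3, n1, n3}
  B2 = {m2, n2}
m0 ∈ B0, n0 ∈ B0 → same block
Bisimilar ⇒ trace-equivalent.

YES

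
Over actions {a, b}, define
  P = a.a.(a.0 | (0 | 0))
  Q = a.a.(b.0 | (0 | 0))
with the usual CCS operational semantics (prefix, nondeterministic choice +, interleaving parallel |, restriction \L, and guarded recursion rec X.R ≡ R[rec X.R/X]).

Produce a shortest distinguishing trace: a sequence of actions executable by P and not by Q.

LTS(P): 4 reachable states
  s0 = a.a.(a.0 | (0 | 0)) → =a=> s1
  s1 = a.(a.0 | (0 | 0)) → =a=> s2
  s2 = a.0 | (0 | 0) → =a=> s3
  s3 = 0 | (0 | 0) → ·
LTS(Q): 4 reachable states
  t0 = a.a.(b.0 | (0 | 0)) → =a=> t1
  t1 = a.(b.0 | (0 | 0)) → =a=> t2
  t2 = b.0 | (0 | 0) → =b=> t3
  t3 = 0 | (0 | 0) → ·
Executing aaa from P (initial set {s0}):
  after a @ step 1: {s1}
  after a @ step 2: {s2}
  after a @ step 3: {s3}
  P completes σ.
Executing aaa from Q (initial set {t0}):
  after a @ step 1: {t1}
  after a @ step 2: {t2}
  after a @ step 3: no successor for Q

aaa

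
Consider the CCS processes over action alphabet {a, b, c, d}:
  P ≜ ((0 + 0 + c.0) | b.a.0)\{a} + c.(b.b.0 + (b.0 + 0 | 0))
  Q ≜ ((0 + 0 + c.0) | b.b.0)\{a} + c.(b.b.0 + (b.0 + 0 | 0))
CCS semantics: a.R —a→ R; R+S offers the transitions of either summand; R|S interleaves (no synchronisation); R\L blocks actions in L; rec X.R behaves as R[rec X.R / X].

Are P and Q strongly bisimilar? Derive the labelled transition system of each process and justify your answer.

not bisimilar

P's transition system — 7 states:
  m0 = ((0 + 0 + c.0) | b.a.0)\{a} + c.(b.b.0 + (b.0 + 0 | 0)) ⊢ -b-> m1, -c-> m2, -c-> m3
  m1 = ((0 + 0 + c.0) | a.0)\{a} ⊢ -c-> m4
  m2 = (0 | b.a.0)\{a} ⊢ -b-> m4
  m3 = b.b.0 + (b.0 + 0 | 0) ⊢ -b-> m5, -b-> m6
  m4 = (0 | a.0)\{a} ⊢ ∅
  m5 = 0 ⊢ ∅
  m6 = b.0 ⊢ -b-> m5
Q's transition system — 9 states:
  n0 = ((0 + 0 + c.0) | b.b.0)\{a} + c.(b.b.0 + (b.0 + 0 | 0)) ⊢ -b-> n1, -c-> n2, -c-> n3
  n1 = ((0 + 0 + c.0) | b.0)\{a} ⊢ -b-> n4, -c-> n5
  n2 = (0 | b.b.0)\{a} ⊢ -b-> n5
  n3 = b.b.0 + (b.0 + 0 | 0) ⊢ -b-> n6, -b-> n7
  n4 = ((0 + 0 + c.0) | 0)\{a} ⊢ -c-> n8
  n5 = (0 | b.0)\{a} ⊢ -b-> n8
  n6 = 0 ⊢ ∅
  n7 = b.0 ⊢ -b-> n6
  n8 = (0 | 0)\{a} ⊢ ∅
Bisimilarity quotient blocks:
  B0 = {m0}
  B1 = {m3, n3}
  B2 = {m2, m6, n5, n7}
  B3 = {m4, m5, n6, n8}
  B4 = {m1, n4}
  B5 = {n0}
  B6 = {n1}
  B7 = {n2}
m0 ∈ B0, n0 ∈ B5 → different blocks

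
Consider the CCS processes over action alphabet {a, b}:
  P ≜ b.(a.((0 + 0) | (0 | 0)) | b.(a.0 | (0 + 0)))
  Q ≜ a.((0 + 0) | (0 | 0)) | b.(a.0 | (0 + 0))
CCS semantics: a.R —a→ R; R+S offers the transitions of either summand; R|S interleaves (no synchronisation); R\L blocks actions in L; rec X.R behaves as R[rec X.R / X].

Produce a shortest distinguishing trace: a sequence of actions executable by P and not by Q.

bb

Reachable graph of P (7 states):
  s0 = b.(a.((0 + 0) | (0 | 0)) | b.(a.0 | (0 + 0))) → -b-> s1
  s1 = a.((0 + 0) | (0 | 0)) | b.(a.0 | (0 + 0)) → -a-> s2, -b-> s3
  s2 = (0 + 0) | (0 | 0) | b.(a.0 | (0 + 0)) → -b-> s4
  s3 = a.((0 + 0) | (0 | 0)) | (a.0 | (0 + 0)) → -a-> s4, -a-> s5
  s4 = (0 + 0) | (0 | 0) | (a.0 | (0 + 0)) → -a-> s6
  s5 = a.((0 + 0) | (0 | 0)) | (0 | (0 + 0)) → -a-> s6
  s6 = (0 + 0) | (0 | 0) | (0 | (0 + 0)) → deadlocked
Reachable graph of Q (6 states):
  t0 = a.((0 + 0) | (0 | 0)) | b.(a.0 | (0 + 0)) → -a-> t1, -b-> t2
  t1 = (0 + 0) | (0 | 0) | b.(a.0 | (0 + 0)) → -b-> t3
  t2 = a.((0 + 0) | (0 | 0)) | (a.0 | (0 + 0)) → -a-> t3, -a-> t4
  t3 = (0 + 0) | (0 | 0) | (a.0 | (0 + 0)) → -a-> t5
  t4 = a.((0 + 0) | (0 | 0)) | (0 | (0 + 0)) → -a-> t5
  t5 = (0 + 0) | (0 | 0) | (0 | (0 + 0)) → deadlocked
Run σ = ⟨bb⟩ on P: start {s0}
  step 1 (b): {s1}
  step 2 (b): {s3}
  P completes σ.
Run σ = ⟨bb⟩ on Q: start {t0}
  step 1 (b): {t2}
  step 2 (b): ∅  — Q cannot continue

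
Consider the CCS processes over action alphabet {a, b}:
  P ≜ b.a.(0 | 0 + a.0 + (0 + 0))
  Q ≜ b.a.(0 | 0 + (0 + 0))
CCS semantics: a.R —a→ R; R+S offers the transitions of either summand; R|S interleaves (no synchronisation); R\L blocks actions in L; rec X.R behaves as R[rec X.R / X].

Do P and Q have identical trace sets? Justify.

NO — witness ⟨baa⟩

Reachable graph of P (4 states):
  s0 = b.a.(0 | 0 + a.0 + (0 + 0)) has moves -b-> s1
  s1 = a.(0 | 0 + a.0 + (0 + 0)) has moves -a-> s2
  s2 = 0 | 0 + a.0 + (0 + 0) has moves -a-> s3
  s3 = 0 has moves ·
Reachable graph of Q (3 states):
  t0 = b.a.(0 | 0 + (0 + 0)) has moves -b-> t1
  t1 = a.(0 | 0 + (0 + 0)) has moves -a-> t2
  t2 = 0 | 0 + (0 + 0) has moves ·
Executing baa from P (initial set {s0}):
  step 1 (b): {s1}
  step 2 (a): {s2}
  step 3 (a): {s3}
  P completes σ.
Executing baa from Q (initial set {t0}):
  step 1 (b): {t1}
  step 2 (a): {t2}
  step 3 (a): no successor for Q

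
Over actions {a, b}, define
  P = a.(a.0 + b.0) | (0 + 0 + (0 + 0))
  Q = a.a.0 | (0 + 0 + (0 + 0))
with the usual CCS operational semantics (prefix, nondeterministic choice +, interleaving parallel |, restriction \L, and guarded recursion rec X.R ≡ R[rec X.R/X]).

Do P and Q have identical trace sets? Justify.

traces(P) ≠ traces(Q) — witness ⟨ab⟩

Reachable graph of P (3 states):
  m0 = a.(a.0 + b.0) | (0 + 0 + (0 + 0)) has moves ··a··> m1
  m1 = (a.0 + b.0) | (0 + 0 + (0 + 0)) has moves ··a··> m2, ··b··> m2
  m2 = 0 | (0 + 0 + (0 + 0)) has moves ·
Reachable graph of Q (3 states):
  n0 = a.a.0 | (0 + 0 + (0 + 0)) has moves ··a··> n1
  n1 = a.0 | (0 + 0 + (0 + 0)) has moves ··a··> n2
  n2 = 0 | (0 + 0 + (0 + 0)) has moves ·
Executing ab from P (initial set {m0}):
  step 1 (a): {m1}
  step 2 (b): {m2}
  — P admits the full trace.
Executing ab from Q (initial set {n0}):
  step 1 (a): {n1}
  step 2 (b): ∅ (Q stuck)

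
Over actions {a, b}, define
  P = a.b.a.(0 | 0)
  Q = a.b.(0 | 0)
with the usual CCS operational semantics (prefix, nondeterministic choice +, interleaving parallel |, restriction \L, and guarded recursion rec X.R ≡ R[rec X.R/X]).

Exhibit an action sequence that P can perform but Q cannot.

LTS(P): 4 reachable states
  s0 = a.b.a.(0 | 0) :: =a=> s1
  s1 = b.a.(0 | 0) :: =b=> s2
  s2 = a.(0 | 0) :: =a=> s3
  s3 = 0 | 0 :: ·
LTS(Q): 3 reachable states
  t0 = a.b.(0 | 0) :: =a=> t1
  t1 = b.(0 | 0) :: =b=> t2
  t2 = 0 | 0 :: ·
Trace ⟨aba⟩ through P, begin at {s0}:
  after a @ step 1: {s1}
  after b @ step 2: {s2}
  after a @ step 3: {s3}
  — P admits the full trace.
Trace ⟨aba⟩ through Q, begin at {t0}:
  after a @ step 1: {t1}
  after b @ step 2: {t2}
  after a @ step 3: ∅  — Q cannot continue

aba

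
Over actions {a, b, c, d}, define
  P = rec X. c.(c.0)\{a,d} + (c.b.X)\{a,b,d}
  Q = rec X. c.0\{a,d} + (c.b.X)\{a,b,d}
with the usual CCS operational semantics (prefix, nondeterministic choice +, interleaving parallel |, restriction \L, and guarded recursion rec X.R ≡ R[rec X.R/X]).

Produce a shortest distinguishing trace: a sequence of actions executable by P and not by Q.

cc

LTS(P): 4 reachable states
  s0 = rec X. c.(c.0)\{a,d} + (c.b.X)\{a,b,d} has moves --c--▸ s1, --c--▸ s2
  s1 = (b.(rec X. c.(c.0)\{a,d} + (c.b.X)\{a,b,d}))\{a,b,d} has moves ∅
  s2 = (c.0)\{a,d} has moves --c--▸ s3
  s3 = 0\{a,d} has moves ∅
LTS(Q): 3 reachable states
  t0 = rec X. c.0\{a,d} + (c.b.X)\{a,b,d} has moves --c--▸ t1, --c--▸ t2
  t1 = (b.(rec X. c.0\{a,d} + (c.b.X)\{a,b,d}))\{a,b,d} has moves ∅
  t2 = 0\{a,d} has moves ∅
Run σ = ⟨cc⟩ on P: start {s0}
  after c @ step 1: {s1, s2}
  after c @ step 2: {s3}
  P completes σ.
Run σ = ⟨cc⟩ on Q: start {t0}
  after c @ step 1: {t1, t2}
  after c @ step 2: no successor for Q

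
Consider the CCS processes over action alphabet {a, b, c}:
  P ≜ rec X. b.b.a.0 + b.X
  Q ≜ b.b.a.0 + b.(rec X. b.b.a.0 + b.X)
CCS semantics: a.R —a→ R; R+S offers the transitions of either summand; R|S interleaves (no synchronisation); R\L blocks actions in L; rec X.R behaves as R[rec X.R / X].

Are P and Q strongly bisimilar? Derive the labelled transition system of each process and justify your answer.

P's transition system — 4 states:
  u0 = rec X. b.b.a.0 + b.X ⊢ -b-> u0, -b-> u1
  u1 = b.a.0 ⊢ -b-> u2
  u2 = a.0 ⊢ -a-> u3
  u3 = 0 ⊢ (no moves)
Q's transition system — 5 states:
  v0 = b.b.a.0 + b.(rec X. b.b.a.0 + b.X) ⊢ -b-> v1, -b-> v2
  v1 = b.a.0 ⊢ -b-> v3
  v2 = rec X. b.b.a.0 + b.X ⊢ -b-> v1, -b-> v2
  v3 = a.0 ⊢ -a-> v4
  v4 = 0 ⊢ (no moves)
Partition-refinement fixed point:
  B0 = {u0, v0, v2}
  B1 = {u1, v1}
  B2 = {u2, v3}
  B3 = {u3, v4}
u0 ∈ B0, v0 ∈ B0 → same block

bisimilar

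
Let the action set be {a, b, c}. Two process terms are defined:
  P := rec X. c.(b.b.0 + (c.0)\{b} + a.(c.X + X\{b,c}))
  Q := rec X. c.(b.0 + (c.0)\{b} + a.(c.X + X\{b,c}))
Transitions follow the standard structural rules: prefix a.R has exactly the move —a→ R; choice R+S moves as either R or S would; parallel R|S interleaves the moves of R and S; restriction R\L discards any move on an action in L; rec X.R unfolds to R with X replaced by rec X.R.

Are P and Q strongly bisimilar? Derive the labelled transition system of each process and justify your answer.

NO

P's transition system — 6 states:
  m0 = rec X. c.(b.b.0 + (c.0)\{b} + a.(c.X + X\{b,c})) → --c--▸ m1
  m1 = b.b.0 + (c.0)\{b} + a.(c.(rec X. c.(b.b.0 + (c.0)\{b} + a.(c.X + X\{b,c}))) + (rec X. c.(b.b.0 + (c.0)\{b} + a.(c.X + X\{b,c})))\{b,c}) → --a--▸ m2, --b--▸ m3, --c--▸ m4
  m2 = c.(rec X. c.(b.b.0 + (c.0)\{b} + a.(c.X + X\{b,c}))) + (rec X. c.(b.b.0 + (c.0)\{b} + a.(c.X + X\{b,c})))\{b,c} → --c--▸ m0
  m3 = b.0 → --b--▸ m5
  m4 = 0\{b} → ·
  m5 = 0 → ·
Q's transition system — 5 states:
  n0 = rec X. c.(b.0 + (c.0)\{b} + a.(c.X + X\{b,c})) → --c--▸ n1
  n1 = b.0 + (c.0)\{b} + a.(c.(rec X. c.(b.0 + (c.0)\{b} + a.(c.X + X\{b,c}))) + (rec X. c.(b.0 + (c.0)\{b} + a.(c.X + X\{b,c})))\{b,c}) → --a--▸ n2, --b--▸ n3, --c--▸ n4
  n2 = c.(rec X. c.(b.0 + (c.0)\{b} + a.(c.X + X\{b,c}))) + (rec X. c.(b.0 + (c.0)\{b} + a.(c.X + X\{b,c})))\{b,c} → --c--▸ n0
  n3 = 0 → ·
  n4 = 0\{b} → ·
Coarsest stable partition (strong bisimilarity classes):
  B0 = {m0}
  B1 = {m1}
  B2 = {m4, m5, n3, n4}
  B3 = {m3}
  B4 = {m2}
  B5 = {n0}
  B6 = {n1}
  B7 = {n2}
m0 ∈ B0, n0 ∈ B5 → different blocks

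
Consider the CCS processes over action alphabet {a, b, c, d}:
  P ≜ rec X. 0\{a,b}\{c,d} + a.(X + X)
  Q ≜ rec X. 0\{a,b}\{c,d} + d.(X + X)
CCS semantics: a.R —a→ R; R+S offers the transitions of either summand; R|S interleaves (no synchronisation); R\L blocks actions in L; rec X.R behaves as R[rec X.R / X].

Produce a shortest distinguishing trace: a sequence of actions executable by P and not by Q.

LTS(P): 2 reachable states
  s0 = rec X. 0\{a,b}\{c,d} + a.(X + X) :: —a→ s1
  s1 = (rec X. 0\{a,b}\{c,d} + a.(X + X)) + (rec X. 0\{a,b}\{c,d} + a.(X + X)) :: —a→ s1
LTS(Q): 2 reachable states
  t0 = rec X. 0\{a,b}\{c,d} + d.(X + X) :: —d→ t1
  t1 = (rec X. 0\{a,b}\{c,d} + d.(X + X)) + (rec X. 0\{a,b}\{c,d} + d.(X + X)) :: —d→ t1
Run σ = ⟨a⟩ on P: start {s0}
  [1] a ⇒ {s1}
  ✓ P
Run σ = ⟨a⟩ on Q: start {t0}
  [1] a ⇒ ∅  — Q cannot continue

a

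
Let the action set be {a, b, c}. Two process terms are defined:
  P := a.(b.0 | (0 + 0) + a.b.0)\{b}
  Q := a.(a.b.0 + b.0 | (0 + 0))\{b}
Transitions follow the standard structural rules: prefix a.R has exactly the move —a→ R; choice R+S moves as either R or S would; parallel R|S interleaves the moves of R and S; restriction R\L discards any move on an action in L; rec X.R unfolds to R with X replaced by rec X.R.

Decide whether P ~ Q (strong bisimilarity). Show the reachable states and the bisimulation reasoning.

YES

LTS(P): 3 reachable states
  u0 = a.(b.0 | (0 + 0) + a.b.0)\{b} :: ··a··> u1
  u1 = (b.0 | (0 + 0) + a.b.0)\{b} :: ··a··> u2
  u2 = (b.0)\{b} :: stopped
LTS(Q): 3 reachable states
  v0 = a.(a.b.0 + b.0 | (0 + 0))\{b} :: ··a··> v1
  v1 = (a.b.0 + b.0 | (0 + 0))\{b} :: ··a··> v2
  v2 = (b.0)\{b} :: stopped
Partition-refinement fixed point:
  B0 = {u0, v0}
  B1 = {u1, v1}
  B2 = {u2, v2}
u0 ∈ B0, v0 ∈ B0 → same block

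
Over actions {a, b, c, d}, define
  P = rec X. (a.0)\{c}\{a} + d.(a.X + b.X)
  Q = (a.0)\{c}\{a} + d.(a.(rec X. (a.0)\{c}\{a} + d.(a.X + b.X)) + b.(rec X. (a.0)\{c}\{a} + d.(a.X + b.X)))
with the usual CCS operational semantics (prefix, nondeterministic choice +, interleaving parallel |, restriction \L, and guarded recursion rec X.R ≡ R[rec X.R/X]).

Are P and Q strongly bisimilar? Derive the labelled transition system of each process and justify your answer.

bisimilar

P's transition system — 2 states:
  s0 = rec X. (a.0)\{c}\{a} + d.(a.X + b.X) has moves =d=> s1
  s1 = a.(rec X. (a.0)\{c}\{a} + d.(a.X + b.X)) + b.(rec X. (a.0)\{c}\{a} + d.(a.X + b.X)) has moves =a=> s0, =b=> s0
Q's transition system — 3 states:
  t0 = (a.0)\{c}\{a} + d.(a.(rec X. (a.0)\{c}\{a} + d.(a.X + b.X)) + b.(rec X. (a.0)\{c}\{a} + d.(a.X + b.X))) has moves =d=> t1
  t1 = a.(rec X. (a.0)\{c}\{a} + d.(a.X + b.X)) + b.(rec X. (a.0)\{c}\{a} + d.(a.X + b.X)) has moves =a=> t2, =b=> t2
  t2 = rec X. (a.0)\{c}\{a} + d.(a.X + b.X) has moves =d=> t1
Coarsest stable partition (strong bisimilarity classes):
  B0 = {s0, t0, t2}
  B1 = {s1, t1}
s0 ∈ B0, t0 ∈ B0 → same block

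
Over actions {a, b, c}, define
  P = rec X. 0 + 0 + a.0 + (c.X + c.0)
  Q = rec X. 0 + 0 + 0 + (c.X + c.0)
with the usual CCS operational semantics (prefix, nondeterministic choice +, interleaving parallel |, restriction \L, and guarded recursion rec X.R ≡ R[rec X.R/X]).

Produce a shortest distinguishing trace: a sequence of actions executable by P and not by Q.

a

Reachable graph of P (2 states):
  p0 = rec X. 0 + 0 + a.0 + (c.X + c.0) has moves --a--▸ p1, --c--▸ p0, --c--▸ p1
  p1 = 0 has moves ∅
Reachable graph of Q (2 states):
  q0 = rec X. 0 + 0 + 0 + (c.X + c.0) has moves --c--▸ q0, --c--▸ q1
  q1 = 0 has moves ∅
Run σ = ⟨a⟩ on P: start {p0}
  [1] a ⇒ {p1}
  P completes σ.
Run σ = ⟨a⟩ on Q: start {q0}
  [1] a ⇒ ∅  — Q cannot continue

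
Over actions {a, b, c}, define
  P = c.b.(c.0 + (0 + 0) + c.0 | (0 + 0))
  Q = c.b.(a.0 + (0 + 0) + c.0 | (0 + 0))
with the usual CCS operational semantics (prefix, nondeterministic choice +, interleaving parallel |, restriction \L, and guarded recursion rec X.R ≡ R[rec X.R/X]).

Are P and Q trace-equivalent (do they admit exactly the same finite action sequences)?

traces(P) ≠ traces(Q) — witness ⟨cba⟩

LTS(P): 5 reachable states
  p0 = c.b.(c.0 + (0 + 0) + c.0 | (0 + 0)) has moves —c→ p1
  p1 = b.(c.0 + (0 + 0) + c.0 | (0 + 0)) has moves —b→ p2
  p2 = c.0 + (0 + 0) + c.0 | (0 + 0) has moves —c→ p3, —c→ p4
  p3 = 0 has moves stopped
  p4 = 0 | (0 + 0) has moves stopped
LTS(Q): 5 reachable states
  q0 = c.b.(a.0 + (0 + 0) + c.0 | (0 + 0)) has moves —c→ q1
  q1 = b.(a.0 + (0 + 0) + c.0 | (0 + 0)) has moves —b→ q2
  q2 = a.0 + (0 + 0) + c.0 | (0 + 0) has moves —a→ q3, —c→ q4
  q3 = 0 has moves stopped
  q4 = 0 | (0 + 0) has moves stopped
Trace ⟨cba⟩ through Q, begin at {q0}:
  [1] c ⇒ {q1}
  [2] b ⇒ {q2}
  [3] a ⇒ {q3}
  — Q admits the full trace.
Trace ⟨cba⟩ through P, begin at {p0}:
  [1] c ⇒ {p1}
  [2] b ⇒ {p2}
  [3] a ⇒ ∅ (P stuck)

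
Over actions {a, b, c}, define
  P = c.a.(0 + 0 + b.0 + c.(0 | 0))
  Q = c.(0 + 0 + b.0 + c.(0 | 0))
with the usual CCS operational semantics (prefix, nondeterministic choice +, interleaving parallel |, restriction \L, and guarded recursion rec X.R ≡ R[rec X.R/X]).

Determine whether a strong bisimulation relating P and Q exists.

P's transition system — 5 states:
  m0 = c.a.(0 + 0 + b.0 + c.(0 | 0)) has moves ··c··> m1
  m1 = a.(0 + 0 + b.0 + c.(0 | 0)) has moves ··a··> m2
  m2 = 0 + 0 + b.0 + c.(0 | 0) has moves ··b··> m3, ··c··> m4
  m3 = 0 has moves (no moves)
  m4 = 0 | 0 has moves (no moves)
Q's transition system — 4 states:
  n0 = c.(0 + 0 + b.0 + c.(0 | 0)) has moves ··c··> n1
  n1 = 0 + 0 + b.0 + c.(0 | 0) has moves ··b··> n2, ··c··> n3
  n2 = 0 has moves (no moves)
  n3 = 0 | 0 has moves (no moves)
Partition-refinement fixed point:
  B0 = {m0}
  B1 = {m1}
  B2 = {m2, n1}
  B3 = {m3, m4, n2, n3}
  B4 = {n0}
m0 ∈ B0, n0 ∈ B4 → different blocks

NO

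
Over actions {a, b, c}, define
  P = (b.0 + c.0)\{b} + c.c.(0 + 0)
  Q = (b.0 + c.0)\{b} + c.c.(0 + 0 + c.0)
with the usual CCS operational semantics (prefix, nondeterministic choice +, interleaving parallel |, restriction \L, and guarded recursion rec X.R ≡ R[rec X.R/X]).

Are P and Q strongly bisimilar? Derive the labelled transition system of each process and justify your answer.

P ≁ Q

P's transition system — 4 states:
  s0 = (b.0 + c.0)\{b} + c.c.(0 + 0) :: --c--▸ s1, --c--▸ s2
  s1 = 0\{b} :: ∅
  s2 = c.(0 + 0) :: --c--▸ s3
  s3 = 0 + 0 :: ∅
Q's transition system — 5 states:
  t0 = (b.0 + c.0)\{b} + c.c.(0 + 0 + c.0) :: --c--▸ t1, --c--▸ t2
  t1 = 0\{b} :: ∅
  t2 = c.(0 + 0 + c.0) :: --c--▸ t3
  t3 = 0 + 0 + c.0 :: --c--▸ t4
  t4 = 0 :: ∅
Partition-refinement fixed point:
  B0 = {s0}
  B1 = {s1, s3, t1, t4}
  B2 = {s2, t3}
  B3 = {t0}
  B4 = {t2}
s0 ∈ B0, t0 ∈ B3 → different blocks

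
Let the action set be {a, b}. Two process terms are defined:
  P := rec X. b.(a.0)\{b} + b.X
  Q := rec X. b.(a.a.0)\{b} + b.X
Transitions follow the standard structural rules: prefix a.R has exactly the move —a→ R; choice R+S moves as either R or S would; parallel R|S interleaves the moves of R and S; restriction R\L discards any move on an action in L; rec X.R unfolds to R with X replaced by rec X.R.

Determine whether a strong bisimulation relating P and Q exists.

P ≁ Q

LTS(P): 3 reachable states
  m0 = rec X. b.(a.0)\{b} + b.X → =b=> m0, =b=> m1
  m1 = (a.0)\{b} → =a=> m2
  m2 = 0\{b} → (no moves)
LTS(Q): 4 reachable states
  n0 = rec X. b.(a.a.0)\{b} + b.X → =b=> n0, =b=> n1
  n1 = (a.a.0)\{b} → =a=> n2
  n2 = (a.0)\{b} → =a=> n3
  n3 = 0\{b} → (no moves)
Partition-refinement fixed point:
  B0 = {m0}
  B1 = {m1, n2}
  B2 = {m2, n3}
  B3 = {n0}
  B4 = {n1}
m0 ∈ B0, n0 ∈ B3 → different blocks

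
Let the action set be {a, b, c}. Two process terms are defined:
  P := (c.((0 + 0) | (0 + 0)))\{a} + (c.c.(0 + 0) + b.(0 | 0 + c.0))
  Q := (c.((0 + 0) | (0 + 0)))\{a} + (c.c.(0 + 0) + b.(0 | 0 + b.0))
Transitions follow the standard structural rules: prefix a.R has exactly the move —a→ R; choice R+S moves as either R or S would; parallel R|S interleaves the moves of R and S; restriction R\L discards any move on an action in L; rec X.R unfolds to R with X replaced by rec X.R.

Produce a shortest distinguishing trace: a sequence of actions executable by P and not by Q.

bc

Reachable graph of P (6 states):
  p0 = (c.((0 + 0) | (0 + 0)))\{a} + (c.c.(0 + 0) + b.(0 | 0 + c.0)) has moves --b--▸ p1, --c--▸ p2, --c--▸ p3
  p1 = 0 | 0 + c.0 has moves --c--▸ p4
  p2 = ((0 + 0) | (0 + 0))\{a} has moves stopped
  p3 = c.(0 + 0) has moves --c--▸ p5
  p4 = 0 has moves stopped
  p5 = 0 + 0 has moves stopped
Reachable graph of Q (6 states):
  q0 = (c.((0 + 0) | (0 + 0)))\{a} + (c.c.(0 + 0) + b.(0 | 0 + b.0)) has moves --b--▸ q1, --c--▸ q2, --c--▸ q3
  q1 = 0 | 0 + b.0 has moves --b--▸ q4
  q2 = ((0 + 0) | (0 + 0))\{a} has moves stopped
  q3 = c.(0 + 0) has moves --c--▸ q5
  q4 = 0 has moves stopped
  q5 = 0 + 0 has moves stopped
Run σ = ⟨bc⟩ on P: start {p0}
  after b @ step 1: {p1}
  after c @ step 2: {p4}
  P completes σ.
Run σ = ⟨bc⟩ on Q: start {q0}
  after b @ step 1: {q1}
  after c @ step 2: no successor for Q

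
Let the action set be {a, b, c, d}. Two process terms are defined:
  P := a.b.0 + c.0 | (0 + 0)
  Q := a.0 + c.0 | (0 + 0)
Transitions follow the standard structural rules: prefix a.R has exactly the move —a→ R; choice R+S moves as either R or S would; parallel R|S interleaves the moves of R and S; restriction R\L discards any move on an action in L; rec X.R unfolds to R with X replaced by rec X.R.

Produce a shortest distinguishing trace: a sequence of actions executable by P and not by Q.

LTS(P): 4 reachable states
  m0 = a.b.0 + c.0 | (0 + 0) → --a--▸ m1, --c--▸ m2
  m1 = b.0 → --b--▸ m3
  m2 = 0 | (0 + 0) → stopped
  m3 = 0 → stopped
LTS(Q): 3 reachable states
  n0 = a.0 + c.0 | (0 + 0) → --a--▸ n1, --c--▸ n2
  n1 = 0 → stopped
  n2 = 0 | (0 + 0) → stopped
Executing ab from P (initial set {m0}):
  [1] a ⇒ {m1}
  [2] b ⇒ {m3}
  P completes σ.
Executing ab from Q (initial set {n0}):
  [1] a ⇒ {n1}
  [2] b ⇒ ∅  — Q cannot continue

ab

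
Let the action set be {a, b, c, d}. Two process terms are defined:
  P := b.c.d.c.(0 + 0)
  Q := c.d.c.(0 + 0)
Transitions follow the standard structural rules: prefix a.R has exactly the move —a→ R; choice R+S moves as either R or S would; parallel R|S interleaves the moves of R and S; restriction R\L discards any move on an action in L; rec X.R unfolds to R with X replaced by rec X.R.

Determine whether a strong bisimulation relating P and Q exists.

P ≁ Q

Reachable graph of P (5 states):
  u0 = b.c.d.c.(0 + 0) → =b=> u1
  u1 = c.d.c.(0 + 0) → =c=> u2
  u2 = d.c.(0 + 0) → =d=> u3
  u3 = c.(0 + 0) → =c=> u4
  u4 = 0 + 0 → ∅
Reachable graph of Q (4 states):
  v0 = c.d.c.(0 + 0) → =c=> v1
  v1 = d.c.(0 + 0) → =d=> v2
  v2 = c.(0 + 0) → =c=> v3
  v3 = 0 + 0 → ∅
Coarsest stable partition (strong bisimilarity classes):
  B0 = {u0}
  B1 = {u1, v0}
  B2 = {u2, v1}
  B3 = {u3, v2}
  B4 = {u4, v3}
u0 ∈ B0, v0 ∈ B1 → different blocks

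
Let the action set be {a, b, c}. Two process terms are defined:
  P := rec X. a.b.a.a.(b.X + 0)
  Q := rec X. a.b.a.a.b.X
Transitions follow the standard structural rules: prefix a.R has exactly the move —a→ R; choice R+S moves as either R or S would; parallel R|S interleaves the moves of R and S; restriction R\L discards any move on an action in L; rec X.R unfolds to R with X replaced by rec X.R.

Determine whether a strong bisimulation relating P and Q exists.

YES

Reachable graph of P (5 states):
  p0 = rec X. a.b.a.a.(b.X + 0) has moves --a--▸ p1
  p1 = b.a.a.(b.(rec X. a.b.a.a.(b.X + 0)) + 0) has moves --b--▸ p2
  p2 = a.a.(b.(rec X. a.b.a.a.(b.X + 0)) + 0) has moves --a--▸ p3
  p3 = a.(b.(rec X. a.b.a.a.(b.X + 0)) + 0) has moves --a--▸ p4
  p4 = b.(rec X. a.b.a.a.(b.X + 0)) + 0 has moves --b--▸ p0
Reachable graph of Q (5 states):
  q0 = rec X. a.b.a.a.b.X has moves --a--▸ q1
  q1 = b.a.a.b.(rec X. a.b.a.a.b.X) has moves --b--▸ q2
  q2 = a.a.b.(rec X. a.b.a.a.b.X) has moves --a--▸ q3
  q3 = a.b.(rec X. a.b.a.a.b.X) has moves --a--▸ q4
  q4 = b.(rec X. a.b.a.a.b.X) has moves --b--▸ q0
Bisimilarity quotient blocks:
  B0 = {p0, q0}
  B1 = {p1, q1}
  B2 = {p2, q2}
  B3 = {p3, q3}
  B4 = {p4, q4}
p0 ∈ B0, q0 ∈ B0 → same block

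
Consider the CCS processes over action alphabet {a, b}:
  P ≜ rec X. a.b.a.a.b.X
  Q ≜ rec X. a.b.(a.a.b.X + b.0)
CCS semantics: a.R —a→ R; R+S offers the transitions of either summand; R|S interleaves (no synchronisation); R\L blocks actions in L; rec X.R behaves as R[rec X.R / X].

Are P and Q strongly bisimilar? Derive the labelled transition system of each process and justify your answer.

LTS(P): 5 reachable states
  p0 = rec X. a.b.a.a.b.X → =a=> p1
  p1 = b.a.a.b.(rec X. a.b.a.a.b.X) → =b=> p2
  p2 = a.a.b.(rec X. a.b.a.a.b.X) → =a=> p3
  p3 = a.b.(rec X. a.b.a.a.b.X) → =a=> p4
  p4 = b.(rec X. a.b.a.a.b.X) → =b=> p0
LTS(Q): 6 reachable states
  q0 = rec X. a.b.(a.a.b.X + b.0) → =a=> q1
  q1 = b.(a.a.b.(rec X. a.b.(a.a.b.X + b.0)) + b.0) → =b=> q2
  q2 = a.a.b.(rec X. a.b.(a.a.b.X + b.0)) + b.0 → =a=> q3, =b=> q4
  q3 = a.b.(rec X. a.b.(a.a.b.X + b.0)) → =a=> q5
  q4 = 0 → deadlocked
  q5 = b.(rec X. a.b.(a.a.b.X + b.0)) → =b=> q0
Coarsest stable partition (strong bisimilarity classes):
  B0 = {p0}
  B1 = {p1}
  B2 = {p2}
  B3 = {p3}
  B4 = {p4}
  B5 = {q0}
  B6 = {q1}
  B7 = {q2}
  B8 = {q3}
  B9 = {q5}
  B10 = {q4}
p0 ∈ B0, q0 ∈ B5 → different blocks

NO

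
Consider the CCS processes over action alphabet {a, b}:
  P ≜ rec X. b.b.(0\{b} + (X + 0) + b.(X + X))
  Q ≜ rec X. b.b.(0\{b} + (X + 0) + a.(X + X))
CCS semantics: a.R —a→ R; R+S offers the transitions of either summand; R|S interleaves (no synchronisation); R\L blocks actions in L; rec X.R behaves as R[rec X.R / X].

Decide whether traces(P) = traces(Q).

traces(P) ≠ traces(Q) — witness ⟨bba⟩

Reachable graph of P (4 states):
  s0 = rec X. b.b.(0\{b} + (X + 0) + b.(X + X)) ⊢ --b--▸ s1
  s1 = b.(0\{b} + ((rec X. b.b.(0\{b} + (X + 0) + b.(X + X))) + 0) + b.((rec X. b.b.(0\{b} + (X + 0) + b.(X + X))) + (rec X. b.b.(0\{b} + (X + 0) + b.(X + X))))) ⊢ --b--▸ s2
  s2 = 0\{b} + ((rec X. b.b.(0\{b} + (X + 0) + b.(X + X))) + 0) + b.((rec X. b.b.(0\{b} + (X + 0) + b.(X + X))) + (rec X. b.b.(0\{b} + (X + 0) + b.(X + X)))) ⊢ --b--▸ s1, --b--▸ s3
  s3 = (rec X. b.b.(0\{b} + (X + 0) + b.(X + X))) + (rec X. b.b.(0\{b} + (X + 0) + b.(X + X))) ⊢ --b--▸ s1
Reachable graph of Q (4 states):
  t0 = rec X. b.b.(0\{b} + (X + 0) + a.(X + X)) ⊢ --b--▸ t1
  t1 = b.(0\{b} + ((rec X. b.b.(0\{b} + (X + 0) + a.(X + X))) + 0) + a.((rec X. b.b.(0\{b} + (X + 0) + a.(X + X))) + (rec X. b.b.(0\{b} + (X + 0) + a.(X + X))))) ⊢ --b--▸ t2
  t2 = 0\{b} + ((rec X. b.b.(0\{b} + (X + 0) + a.(X + X))) + 0) + a.((rec X. b.b.(0\{b} + (X + 0) + a.(X + X))) + (rec X. b.b.(0\{b} + (X + 0) + a.(X + X)))) ⊢ --a--▸ t3, --b--▸ t1
  t3 = (rec X. b.b.(0\{b} + (X + 0) + a.(X + X))) + (rec X. b.b.(0\{b} + (X + 0) + a.(X + X))) ⊢ --b--▸ t1
Run σ = ⟨bba⟩ on Q: start {t0}
  step 1 (b): {t1}
  step 2 (b): {t2}
  step 3 (a): {t3}
  ✓ Q
Run σ = ⟨bba⟩ on P: start {s0}
  step 1 (b): {s1}
  step 2 (b): {s2}
  step 3 (a): ∅  — P cannot continue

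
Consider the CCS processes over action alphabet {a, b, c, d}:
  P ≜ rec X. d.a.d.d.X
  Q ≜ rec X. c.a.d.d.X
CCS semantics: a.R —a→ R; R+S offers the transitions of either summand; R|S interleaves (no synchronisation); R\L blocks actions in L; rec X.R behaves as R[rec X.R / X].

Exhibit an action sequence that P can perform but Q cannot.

d

LTS(P): 4 reachable states
  s0 = rec X. d.a.d.d.X has moves ··d··> s1
  s1 = a.d.d.(rec X. d.a.d.d.X) has moves ··a··> s2
  s2 = d.d.(rec X. d.a.d.d.X) has moves ··d··> s3
  s3 = d.(rec X. d.a.d.d.X) has moves ··d··> s0
LTS(Q): 4 reachable states
  t0 = rec X. c.a.d.d.X has moves ··c··> t1
  t1 = a.d.d.(rec X. c.a.d.d.X) has moves ··a··> t2
  t2 = d.d.(rec X. c.a.d.d.X) has moves ··d··> t3
  t3 = d.(rec X. c.a.d.d.X) has moves ··d··> t0
Executing d from P (initial set {s0}):
  step 1 (d): {s1}
  — P admits the full trace.
Executing d from Q (initial set {t0}):
  step 1 (d): no successor for Q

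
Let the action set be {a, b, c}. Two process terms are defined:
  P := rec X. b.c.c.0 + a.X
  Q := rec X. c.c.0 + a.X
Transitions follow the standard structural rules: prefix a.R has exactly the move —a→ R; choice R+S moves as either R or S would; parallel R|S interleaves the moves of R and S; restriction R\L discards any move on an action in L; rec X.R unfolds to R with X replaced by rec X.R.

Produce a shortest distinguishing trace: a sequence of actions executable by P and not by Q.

P's transition system — 4 states:
  m0 = rec X. b.c.c.0 + a.X :: —a→ m0, —b→ m1
  m1 = c.c.0 :: —c→ m2
  m2 = c.0 :: —c→ m3
  m3 = 0 :: (no moves)
Q's transition system — 3 states:
  n0 = rec X. c.c.0 + a.X :: —a→ n0, —c→ n1
  n1 = c.0 :: —c→ n2
  n2 = 0 :: (no moves)
Executing b from P (initial set {m0}):
  after b @ step 1: {m1}
  P completes σ.
Executing b from Q (initial set {n0}):
  after b @ step 1: ∅  — Q cannot continue

b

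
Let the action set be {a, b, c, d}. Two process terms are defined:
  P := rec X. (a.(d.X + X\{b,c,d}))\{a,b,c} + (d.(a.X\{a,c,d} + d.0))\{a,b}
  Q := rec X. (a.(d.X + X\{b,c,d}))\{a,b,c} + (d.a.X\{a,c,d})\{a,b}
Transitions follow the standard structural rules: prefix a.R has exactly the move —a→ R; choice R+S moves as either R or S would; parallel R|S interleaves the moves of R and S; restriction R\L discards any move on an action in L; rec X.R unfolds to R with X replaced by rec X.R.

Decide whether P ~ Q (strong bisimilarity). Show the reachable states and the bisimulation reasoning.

LTS(P): 3 reachable states
  m0 = rec X. (a.(d.X + X\{b,c,d}))\{a,b,c} + (d.(a.X\{a,c,d} + d.0))\{a,b} has moves —d→ m1
  m1 = (a.(rec X. (a.(d.X + X\{b,c,d}))\{a,b,c} + (d.(a.X\{a,c,d} + d.0))\{a,b})\{a,c,d} + d.0)\{a,b} has moves —d→ m2
  m2 = 0\{a,b} has moves deadlocked
LTS(Q): 2 reachable states
  n0 = rec X. (a.(d.X + X\{b,c,d}))\{a,b,c} + (d.a.X\{a,c,d})\{a,b} has moves —d→ n1
  n1 = (a.(rec X. (a.(d.X + X\{b,c,d}))\{a,b,c} + (d.a.X\{a,c,d})\{a,b})\{a,c,d})\{a,b} has moves deadlocked
Partition-refinement fixed point:
  B0 = {m0}
  B1 = {m1, n0}
  B2 = {m2, n1}
m0 ∈ B0, n0 ∈ B1 → different blocks

NO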